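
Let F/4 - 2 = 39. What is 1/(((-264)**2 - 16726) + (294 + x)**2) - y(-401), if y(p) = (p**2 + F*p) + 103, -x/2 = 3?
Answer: -12930857959/135914 ≈ -95140.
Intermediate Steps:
F = 164 (F = 8 + 4*39 = 8 + 156 = 164)
x = -6 (x = -2*3 = -6)
y(p) = 103 + p**2 + 164*p (y(p) = (p**2 + 164*p) + 103 = 103 + p**2 + 164*p)
1/(((-264)**2 - 16726) + (294 + x)**2) - y(-401) = 1/(((-264)**2 - 16726) + (294 - 6)**2) - (103 + (-401)**2 + 164*(-401)) = 1/((69696 - 16726) + 288**2) - (103 + 160801 - 65764) = 1/(52970 + 82944) - 1*95140 = 1/135914 - 95140 = -12930857959/135914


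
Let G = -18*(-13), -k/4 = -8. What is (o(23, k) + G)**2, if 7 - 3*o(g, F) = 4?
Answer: 55225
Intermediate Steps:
k = 32 (k = -4*(-8) = 32)
o(g, F) = 1 (o(g, F) = 7/3 - 1/3*4 = 7/3 - 4/3 = 1)
G = 234
(o(23, k) + G)**2 = (1 + 234)**2 = 235**2 = 55225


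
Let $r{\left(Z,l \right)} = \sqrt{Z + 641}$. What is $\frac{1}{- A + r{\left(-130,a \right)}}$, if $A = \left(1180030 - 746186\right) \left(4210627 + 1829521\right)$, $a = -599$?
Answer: $- \frac{2620481968912}{6866925749392912134463233} - \frac{\sqrt{511}}{6866925749392912134463233} \approx -3.8161 \cdot 10^{-13}$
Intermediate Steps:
$r{\left(Z,l \right)} = \sqrt{641 + Z}$
$A = 2620481968912$ ($A = \left(1180030 - 746186\right) 6040148 = 433844 \cdot 6040148 = 2620481968912$)
$\frac{1}{- A + r{\left(-130,a \right)}} = \frac{1}{\left(-1\right) 2620481968912 + \sqrt{641 - 130}} = \frac{1}{-2620481968912 + \sqrt{511}}$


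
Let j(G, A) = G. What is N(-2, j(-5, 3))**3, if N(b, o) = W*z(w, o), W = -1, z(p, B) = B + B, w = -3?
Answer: 1000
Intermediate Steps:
z(p, B) = 2*B
N(b, o) = -2*o
N(-2, j(-5, 3))**3 = (-2*(-5))**3 = 10**3 = 1000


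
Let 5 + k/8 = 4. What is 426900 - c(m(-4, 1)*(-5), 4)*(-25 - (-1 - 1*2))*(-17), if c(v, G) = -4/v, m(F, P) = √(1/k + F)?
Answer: 426900 + 272*I*√66/15 ≈ 4.269e+5 + 147.32*I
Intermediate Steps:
k = -8 (k = -40 + 8*4 = -40 + 32 = -8)
m(F, P) = √(-⅛ + F) (m(F, P) = √(1/(-8) + F) = √(-⅛ + F))
426900 - c(m(-4, 1)*(-5), 4)*(-25 - (-1 - 1*2))*(-17) = 426900 - (-4*(-4/(5*√(-2 + 16*(-4)))))*(-25 - (-1 - 1*2))*(-17) = 426900 - (-4*(-4/(5*√(-2 - 64))))*(-25 - (-1 - 2))*(-17) = 426900 - (-4*2*I*√66/165)*(-25 - 1*(-3))*(-17) = 426900 - (-4*2*I*√66/165)*(-25 + 3)*(-17) = 426900 - -4*2*I*√66/165*(-22)*(-17) = 426900 - -8*I*√66/165*(-22)*(-17) = 426900 - 16*I*√66/15*(-17) = 426900 - (-272)*I*√66/15 = 426900 + 272*I*√66/15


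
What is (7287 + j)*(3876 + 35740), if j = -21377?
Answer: -558189440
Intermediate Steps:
(7287 + j)*(3876 + 35740) = (7287 - 21377)*(3876 + 35740) = -14090*39616 = -558189440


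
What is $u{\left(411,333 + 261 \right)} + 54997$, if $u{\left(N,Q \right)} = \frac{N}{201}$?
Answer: $\frac{3684936}{67} \approx 54999.0$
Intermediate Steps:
$u{\left(N,Q \right)} = \frac{N}{201}$ ($u{\left(N,Q \right)} = N \frac{1}{201} = \frac{N}{201}$)
$u{\left(411,333 + 261 \right)} + 54997 = \frac{1}{201} \cdot 411 + 54997 = \frac{137}{67} + 54997 = \frac{3684936}{67}$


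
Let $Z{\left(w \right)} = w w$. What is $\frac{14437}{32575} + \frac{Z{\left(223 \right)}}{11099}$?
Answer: $\frac{1780158438}{361549925} \approx 4.9237$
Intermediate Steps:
$Z{\left(w \right)} = w^{2}$
$\frac{14437}{32575} + \frac{Z{\left(223 \right)}}{11099} = \frac{14437}{32575} + \frac{223^{2}}{11099} = 14437 \cdot \frac{1}{32575} + 49729 \cdot \frac{1}{11099} = \frac{14437}{32575} + \frac{49729}{11099} = \frac{1780158438}{361549925}$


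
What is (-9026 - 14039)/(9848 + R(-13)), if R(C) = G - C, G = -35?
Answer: -23065/9826 ≈ -2.3473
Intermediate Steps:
R(C) = -35 - C
(-9026 - 14039)/(9848 + R(-13)) = (-9026 - 14039)/(9848 + (-35 - 1*(-13))) = -23065/(9848 + (-35 + 13)) = -23065/(9848 - 22) = -23065/9826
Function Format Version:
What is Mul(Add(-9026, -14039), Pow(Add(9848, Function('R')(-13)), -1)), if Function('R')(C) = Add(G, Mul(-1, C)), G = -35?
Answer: Rational(-23065, 9826) ≈ -2.3473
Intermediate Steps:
Function('R')(C) = Add(-35, Mul(-1, C))
Mul(Add(-9026, -14039), Pow(Add(9848, Function('R')(-13)), -1)) = Mul(Add(-9026, -14039), Pow(Add(9848, Add(-35, Mul(-1, -13))), -1)) = Mul(-23065, Pow(Add(9848, Add(-35, 13)), -1)) = Mul(-23065, Pow(Add(9848, -22), -1)) = Mul(-23065, Pow(9826, -1)) = Mul(-23065, Rational(1, 9826)) = Rational(-23065, 9826)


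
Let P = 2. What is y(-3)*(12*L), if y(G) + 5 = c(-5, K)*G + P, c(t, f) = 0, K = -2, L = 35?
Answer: -1260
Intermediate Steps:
y(G) = -3 (y(G) = -5 + (0*G + 2) = -5 + (0 + 2) = -5 + 2 = -3)
y(-3)*(12*L) = -36*35 = -3*420 = -1260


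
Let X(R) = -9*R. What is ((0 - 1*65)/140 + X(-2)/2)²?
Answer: 57121/784 ≈ 72.858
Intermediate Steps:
((0 - 1*65)/140 + X(-2)/2)² = ((0 - 1*65)/140 - 9*(-2)/2)² = ((0 - 65)*(1/140) + 18*(½))² = (-65*1/140 + 9)² = (-13/28 + 9)² = (239/28)² = 57121/784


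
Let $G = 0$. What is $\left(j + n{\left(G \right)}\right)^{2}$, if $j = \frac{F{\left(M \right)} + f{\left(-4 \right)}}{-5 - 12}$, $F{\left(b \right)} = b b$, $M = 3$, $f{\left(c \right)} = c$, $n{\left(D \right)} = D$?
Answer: $\frac{25}{289} \approx 0.086505$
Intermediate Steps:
$F{\left(b \right)} = b^{2}$
$j = - \frac{5}{17}$ ($j = \frac{3^{2} - 4}{-5 - 12} = \frac{9 - 4}{-17} = 5 \left(- \frac{1}{17}\right) = - \frac{5}{17} \approx -0.29412$)
$\left(j + n{\left(G \right)}\right)^{2} = \left(- \frac{5}{17} + 0\right)^{2} = \left(- \frac{5}{17}\right)^{2} = \frac{25}{289}$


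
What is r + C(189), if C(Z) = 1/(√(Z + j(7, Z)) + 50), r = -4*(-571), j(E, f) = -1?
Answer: 2640329/1156 - √47/1156 ≈ 2284.0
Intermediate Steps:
r = 2284
C(Z) = 1/(50 + √(-1 + Z)) (C(Z) = 1/(√(Z - 1) + 50) = 1/(√(-1 + Z) + 50) = 1/(50 + √(-1 + Z)))
r + C(189) = 2284 + 1/(50 + √(-1 + 189)) = 2284 + 1/(50 + √188) = 2284 + 1/(50 + 2*√47)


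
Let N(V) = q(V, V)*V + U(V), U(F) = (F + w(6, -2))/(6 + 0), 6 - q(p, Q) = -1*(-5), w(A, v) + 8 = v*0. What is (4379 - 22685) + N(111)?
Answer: -109067/6 ≈ -18178.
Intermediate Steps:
w(A, v) = -8 (w(A, v) = -8 + v*0 = -8 + 0 = -8)
q(p, Q) = 1 (q(p, Q) = 6 - (-1)*(-5) = 6 - 1*5 = 6 - 5 = 1)
U(F) = -4/3 + F/6 (U(F) = (F - 8)/(6 + 0) = (-8 + F)/6 = (-8 + F)*(⅙) = -4/3 + F/6)
N(V) = -4/3 + 7*V/6 (N(V) = 1*V + (-4/3 + V/6) = V + (-4/3 + V/6) = -4/3 + 7*V/6)
(4379 - 22685) + N(111) = (4379 - 22685) + (-4/3 + (7/6)*111) = -18306 + (-4/3 + 259/2) = -18306 + 769/6 = -109067/6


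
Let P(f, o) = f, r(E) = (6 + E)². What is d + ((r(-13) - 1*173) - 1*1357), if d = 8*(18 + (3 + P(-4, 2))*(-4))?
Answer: -1305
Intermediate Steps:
d = 176 (d = 8*(18 + (3 - 4)*(-4)) = 8*(18 - 1*(-4)) = 8*(18 + 4) = 8*22 = 176)
d + ((r(-13) - 1*173) - 1*1357) = 176 + (((6 - 13)² - 1*173) - 1*1357) = 176 + (((-7)² - 173) - 1357) = 176 + ((49 - 173) - 1357) = 176 + (-124 - 1357) = 176 - 1481 = -1305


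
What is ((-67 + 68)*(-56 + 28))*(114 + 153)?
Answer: -7476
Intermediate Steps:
((-67 + 68)*(-56 + 28))*(114 + 153) = (1*(-28))*267 = -28*267 = -7476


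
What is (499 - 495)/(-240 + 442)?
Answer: 2/101 ≈ 0.019802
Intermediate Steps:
(499 - 495)/(-240 + 442) = 4/202 = 4*(1/202) = 2/101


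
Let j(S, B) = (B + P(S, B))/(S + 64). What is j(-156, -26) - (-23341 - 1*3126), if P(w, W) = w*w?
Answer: 1205327/46 ≈ 26203.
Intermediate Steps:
P(w, W) = w²
j(S, B) = (B + S²)/(64 + S) (j(S, B) = (B + S²)/(S + 64) = (B + S²)/(64 + S))
j(-156, -26) - (-23341 - 1*3126) = (-26 + (-156)²)/(64 - 156) - (-23341 - 1*3126) = (-26 + 24336)/(-92) - (-23341 - 3126) = -1/92*24310 - 1*(-26467) = -12155/46 + 26467 = 1205327/46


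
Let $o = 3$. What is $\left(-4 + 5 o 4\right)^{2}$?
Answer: $3136$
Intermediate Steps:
$\left(-4 + 5 o 4\right)^{2} = \left(-4 + 5 \cdot 3 \cdot 4\right)^{2} = \left(-4 + 15 \cdot 4\right)^{2} = \left(-4 + 60\right)^{2} = 56^{2} = 3136$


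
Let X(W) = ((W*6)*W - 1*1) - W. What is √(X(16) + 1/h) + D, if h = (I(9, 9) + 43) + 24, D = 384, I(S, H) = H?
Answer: 384 + √2193455/38 ≈ 422.97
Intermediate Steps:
h = 76 (h = (9 + 43) + 24 = 52 + 24 = 76)
X(W) = -1 - W + 6*W² (X(W) = ((6*W)*W - 1) - W = (6*W² - 1) - W = (-1 + 6*W²) - W = -1 - W + 6*W²)
√(X(16) + 1/h) + D = √((-1 - 1*16 + 6*16²) + 1/76) + 384 = √((-1 - 16 + 6*256) + 1/76) + 384 = √((-1 - 16 + 1536) + 1/76) + 384 = √(1519 + 1/76) + 384 = √(115445/76) + 384 = √2193455/38 + 384 = 384 + √2193455/38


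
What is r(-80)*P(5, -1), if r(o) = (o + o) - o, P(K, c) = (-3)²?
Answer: -720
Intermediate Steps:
P(K, c) = 9
r(o) = o (r(o) = 2*o - o = o)
r(-80)*P(5, -1) = -80*9 = -720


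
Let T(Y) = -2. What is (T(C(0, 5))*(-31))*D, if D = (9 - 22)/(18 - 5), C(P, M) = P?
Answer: -62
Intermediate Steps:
D = -1 (D = -13/13 = -13*1/13 = -1)
(T(C(0, 5))*(-31))*D = -2*(-31)*(-1) = 62*(-1) = -62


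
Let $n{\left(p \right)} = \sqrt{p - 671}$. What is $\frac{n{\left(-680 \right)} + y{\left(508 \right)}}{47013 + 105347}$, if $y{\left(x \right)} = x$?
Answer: $\frac{127}{38090} + \frac{i \sqrt{1351}}{152360} \approx 0.0033342 + 0.00024124 i$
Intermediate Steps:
$n{\left(p \right)} = \sqrt{-671 + p}$
$\frac{n{\left(-680 \right)} + y{\left(508 \right)}}{47013 + 105347} = \frac{\sqrt{-671 - 680} + 508}{47013 + 105347} = \frac{\sqrt{-1351} + 508}{152360} = \left(i \sqrt{1351} + 508\right) \frac{1}{152360} = \left(508 + i \sqrt{1351}\right) \frac{1}{152360} = \frac{127}{38090} + \frac{i \sqrt{1351}}{152360}$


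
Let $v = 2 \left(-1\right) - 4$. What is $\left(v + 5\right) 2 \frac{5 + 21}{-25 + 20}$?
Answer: $\frac{52}{5} \approx 10.4$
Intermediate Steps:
$v = -6$ ($v = -2 - 4 = -6$)
$\left(v + 5\right) 2 \frac{5 + 21}{-25 + 20} = \left(-6 + 5\right) 2 \frac{5 + 21}{-25 + 20} = \left(-1\right) 2 \frac{26}{-5} = - 2 \cdot 26 \left(- \frac{1}{5}\right) = \left(-2\right) \left(- \frac{26}{5}\right) = \frac{52}{5}$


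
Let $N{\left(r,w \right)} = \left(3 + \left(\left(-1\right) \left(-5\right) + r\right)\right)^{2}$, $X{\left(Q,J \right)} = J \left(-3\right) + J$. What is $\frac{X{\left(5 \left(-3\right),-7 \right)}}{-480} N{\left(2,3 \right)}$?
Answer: $- \frac{35}{12} \approx -2.9167$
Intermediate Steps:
$X{\left(Q,J \right)} = - 2 J$ ($X{\left(Q,J \right)} = - 3 J + J = - 2 J$)
$N{\left(r,w \right)} = \left(8 + r\right)^{2}$ ($N{\left(r,w \right)} = \left(3 + \left(5 + r\right)\right)^{2} = \left(8 + r\right)^{2}$)
$\frac{X{\left(5 \left(-3\right),-7 \right)}}{-480} N{\left(2,3 \right)} = \frac{\left(-2\right) \left(-7\right)}{-480} \left(8 + 2\right)^{2} = 14 \left(- \frac{1}{480}\right) 10^{2} = \left(- \frac{7}{240}\right) 100 = - \frac{35}{12}$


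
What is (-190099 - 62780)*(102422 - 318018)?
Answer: 54519700884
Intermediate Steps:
(-190099 - 62780)*(102422 - 318018) = -252879*(-215596) = 54519700884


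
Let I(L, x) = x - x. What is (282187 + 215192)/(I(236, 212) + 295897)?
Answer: 497379/295897 ≈ 1.6809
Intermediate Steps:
I(L, x) = 0
(282187 + 215192)/(I(236, 212) + 295897) = (282187 + 215192)/(0 + 295897) = 497379/295897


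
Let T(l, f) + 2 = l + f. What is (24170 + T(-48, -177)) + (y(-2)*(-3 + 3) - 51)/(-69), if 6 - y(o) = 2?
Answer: 550706/23 ≈ 23944.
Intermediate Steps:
T(l, f) = -2 + f + l (T(l, f) = -2 + (l + f) = -2 + (f + l) = -2 + f + l)
y(o) = 4 (y(o) = 6 - 1*2 = 6 - 2 = 4)
(24170 + T(-48, -177)) + (y(-2)*(-3 + 3) - 51)/(-69) = (24170 + (-2 - 177 - 48)) + (4*(-3 + 3) - 51)/(-69) = (24170 - 227) + (4*0 - 51)*(-1/69) = 23943 + (0 - 51)*(-1/69) = 23943 - 51*(-1/69) = 23943 + 17/23 = 550706/23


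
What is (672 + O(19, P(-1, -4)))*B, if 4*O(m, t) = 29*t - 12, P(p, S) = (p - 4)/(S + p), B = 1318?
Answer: 1782595/2 ≈ 8.9130e+5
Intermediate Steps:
P(p, S) = (-4 + p)/(S + p)
O(m, t) = -3 + 29*t/4 (O(m, t) = (29*t - 12)/4 = (-12 + 29*t)/4 = -3 + 29*t/4)
(672 + O(19, P(-1, -4)))*B = (672 + (-3 + 29*((-4 - 1)/(-4 - 1))/4))*1318 = (672 + (-3 + 29*(-5/(-5))/4))*1318 = (672 + (-3 + 29*(-1/5*(-5))/4))*1318 = (672 + (-3 + (29/4)*1))*1318 = (672 + (-3 + 29/4))*1318 = (672 + 17/4)*1318 = (2705/4)*1318 = 1782595/2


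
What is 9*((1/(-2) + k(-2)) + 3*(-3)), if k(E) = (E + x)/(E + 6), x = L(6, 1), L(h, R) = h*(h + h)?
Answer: 72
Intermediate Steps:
L(h, R) = 2*h² (L(h, R) = h*(2*h) = 2*h²)
x = 72 (x = 2*6² = 2*36 = 72)
k(E) = (72 + E)/(6 + E) (k(E) = (E + 72)/(E + 6) = (72 + E)/(6 + E))
9*((1/(-2) + k(-2)) + 3*(-3)) = 9*((1/(-2) + (72 - 2)/(6 - 2)) + 3*(-3)) = 9*((-½ + 70/4) - 9) = 9*((-½ + (¼)*70) - 9) = 9*((-½ + 35/2) - 9) = 9*(17 - 9) = 9*8 = 72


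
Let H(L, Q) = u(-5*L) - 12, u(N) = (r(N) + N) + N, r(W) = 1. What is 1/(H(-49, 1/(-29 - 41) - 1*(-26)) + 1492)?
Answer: 1/1971 ≈ 0.00050736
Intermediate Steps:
u(N) = 1 + 2*N (u(N) = (1 + N) + N = 1 + 2*N)
H(L, Q) = -11 - 10*L (H(L, Q) = (1 + 2*(-5*L)) - 12 = (1 - 10*L) - 12 = -11 - 10*L)
1/(H(-49, 1/(-29 - 41) - 1*(-26)) + 1492) = 1/((-11 - 10*(-49)) + 1492) = 1/((-11 + 490) + 1492) = 1/(479 + 1492) = 1/1971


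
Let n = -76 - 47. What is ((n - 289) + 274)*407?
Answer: -56166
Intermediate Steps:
n = -123
((n - 289) + 274)*407 = ((-123 - 289) + 274)*407 = (-412 + 274)*407 = -138*407 = -56166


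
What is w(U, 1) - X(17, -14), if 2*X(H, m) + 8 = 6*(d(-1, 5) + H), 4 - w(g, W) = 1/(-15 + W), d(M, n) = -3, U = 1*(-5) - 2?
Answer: -475/14 ≈ -33.929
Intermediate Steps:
U = -7 (U = -5 - 2 = -7)
w(g, W) = 4 - 1/(-15 + W)
X(H, m) = -13 + 3*H (X(H, m) = -4 + (6*(-3 + H))/2 = -4 + (-18 + 6*H)/2 = -4 + (-9 + 3*H) = -13 + 3*H)
w(U, 1) - X(17, -14) = (-61 + 4*1)/(-15 + 1) - (-13 + 3*17) = (-61 + 4)/(-14) - (-13 + 51) = -1/14*(-57) - 1*38 = 57/14 - 38 = -475/14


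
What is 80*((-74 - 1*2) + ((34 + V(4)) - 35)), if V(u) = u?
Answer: -5840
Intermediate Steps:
80*((-74 - 1*2) + ((34 + V(4)) - 35)) = 80*((-74 - 1*2) + ((34 + 4) - 35)) = 80*((-74 - 2) + (38 - 35)) = 80*(-76 + 3) = 80*(-73) = -5840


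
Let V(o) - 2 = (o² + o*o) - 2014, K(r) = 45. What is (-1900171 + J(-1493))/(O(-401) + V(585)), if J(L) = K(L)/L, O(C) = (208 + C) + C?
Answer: -709238837/254498273 ≈ -2.7868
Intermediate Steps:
V(o) = -2012 + 2*o² (V(o) = 2 + ((o² + o*o) - 2014) = 2 + ((o² + o²) - 2014) = 2 + (2*o² - 2014) = 2 + (-2014 + 2*o²) = -2012 + 2*o²)
O(C) = 208 + 2*C
J(L) = 45/L
(-1900171 + J(-1493))/(O(-401) + V(585)) = (-1900171 + 45/(-1493))/((208 + 2*(-401)) + (-2012 + 2*585²)) = (-1900171 + 45*(-1/1493))/((208 - 802) + (-2012 + 2*342225)) = (-1900171 - 45/1493)/(-594 + (-2012 + 684450)) = -2836955348/(1493*(-594 + 682438)) = -2836955348/1493/681844 = -2836955348/1493*1/681844 = -709238837/254498273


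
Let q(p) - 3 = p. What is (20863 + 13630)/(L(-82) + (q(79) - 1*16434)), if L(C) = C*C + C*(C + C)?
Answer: 34493/3820 ≈ 9.0296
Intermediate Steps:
q(p) = 3 + p
L(C) = 3*C² (L(C) = C² + C*(2*C) = C² + 2*C² = 3*C²)
(20863 + 13630)/(L(-82) + (q(79) - 1*16434)) = (20863 + 13630)/(3*(-82)² + ((3 + 79) - 1*16434)) = 34493/(3*6724 + (82 - 16434)) = 34493/(20172 - 16352) = 34493/3820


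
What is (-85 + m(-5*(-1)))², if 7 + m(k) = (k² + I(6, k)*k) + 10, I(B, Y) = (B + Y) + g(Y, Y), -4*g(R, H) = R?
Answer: 1089/16 ≈ 68.063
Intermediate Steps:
g(R, H) = -R/4
I(B, Y) = B + 3*Y/4 (I(B, Y) = (B + Y) - Y/4 = B + 3*Y/4)
m(k) = 3 + k² + k*(6 + 3*k/4) (m(k) = -7 + ((k² + (6 + 3*k/4)*k) + 10) = -7 + ((k² + k*(6 + 3*k/4)) + 10) = -7 + (10 + k² + k*(6 + 3*k/4)) = 3 + k² + k*(6 + 3*k/4))
(-85 + m(-5*(-1)))² = (-85 + (3 + 6*(-5*(-1)) + 7*(-5*(-1))²/4))² = (-85 + (3 + 6*5 + (7/4)*5²))² = (-85 + (3 + 30 + (7/4)*25))² = (-85 + (3 + 30 + 175/4))² = (-85 + 307/4)² = (-33/4)² = 1089/16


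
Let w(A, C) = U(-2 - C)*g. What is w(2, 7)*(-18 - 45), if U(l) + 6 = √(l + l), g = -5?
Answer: -1890 + 945*I*√2 ≈ -1890.0 + 1336.4*I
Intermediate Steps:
U(l) = -6 + √2*√l (U(l) = -6 + √(l + l) = -6 + √(2*l) = -6 + √2*√l)
w(A, C) = 30 - 5*√2*√(-2 - C) (w(A, C) = (-6 + √2*√(-2 - C))*(-5) = 30 - 5*√2*√(-2 - C))
w(2, 7)*(-18 - 45) = (30 - 5*√(-4 - 2*7))*(-18 - 45) = (30 - 5*√(-4 - 14))*(-63) = (30 - 15*I*√2)*(-63) = -1890 + 945*I*√2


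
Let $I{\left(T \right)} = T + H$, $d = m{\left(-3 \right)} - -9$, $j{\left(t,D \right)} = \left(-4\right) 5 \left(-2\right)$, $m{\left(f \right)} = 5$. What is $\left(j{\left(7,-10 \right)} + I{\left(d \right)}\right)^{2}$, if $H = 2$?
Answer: $3136$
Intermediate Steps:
$j{\left(t,D \right)} = 40$ ($j{\left(t,D \right)} = \left(-20\right) \left(-2\right) = 40$)
$d = 14$ ($d = 5 - -9 = 5 + 9 = 14$)
$I{\left(T \right)} = 2 + T$ ($I{\left(T \right)} = T + 2 = 2 + T$)
$\left(j{\left(7,-10 \right)} + I{\left(d \right)}\right)^{2} = \left(40 + \left(2 + 14\right)\right)^{2} = \left(40 + 16\right)^{2} = 56^{2} = 3136$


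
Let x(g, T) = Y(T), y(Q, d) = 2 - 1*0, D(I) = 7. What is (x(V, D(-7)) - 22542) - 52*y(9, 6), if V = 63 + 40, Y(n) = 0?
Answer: -22646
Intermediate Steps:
y(Q, d) = 2 (y(Q, d) = 2 + 0 = 2)
V = 103
x(g, T) = 0
(x(V, D(-7)) - 22542) - 52*y(9, 6) = (0 - 22542) - 52*2 = -22542 - 104 = -22646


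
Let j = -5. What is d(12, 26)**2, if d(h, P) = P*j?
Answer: 16900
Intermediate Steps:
d(h, P) = -5*P (d(h, P) = P*(-5) = -5*P)
d(12, 26)**2 = (-5*26)**2 = (-130)**2 = 16900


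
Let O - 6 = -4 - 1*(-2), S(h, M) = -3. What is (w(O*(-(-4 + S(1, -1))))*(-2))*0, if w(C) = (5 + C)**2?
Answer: 0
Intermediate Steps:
O = 4 (O = 6 + (-4 - 1*(-2)) = 6 + (-4 + 2) = 6 - 2 = 4)
(w(O*(-(-4 + S(1, -1))))*(-2))*0 = ((5 + 4*(-(-4 - 3)))**2*(-2))*0 = ((5 + 4*(-1*(-7)))**2*(-2))*0 = ((5 + 4*7)**2*(-2))*0 = ((5 + 28)**2*(-2))*0 = (33**2*(-2))*0 = (1089*(-2))*0 = -2178*0 = 0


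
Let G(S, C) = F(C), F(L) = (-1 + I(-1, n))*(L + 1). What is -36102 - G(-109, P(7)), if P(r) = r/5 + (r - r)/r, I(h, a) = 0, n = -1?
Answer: -180498/5 ≈ -36100.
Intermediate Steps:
F(L) = -1 - L (F(L) = (-1 + 0)*(L + 1) = -(1 + L) = -1 - L)
P(r) = r/5 (P(r) = r*(⅕) + 0/r = r/5 + 0 = r/5)
G(S, C) = -1 - C
-36102 - G(-109, P(7)) = -36102 - (-1 - 7/5) = -36102 - 1*(-12/5) = -36102 + 12/5 = -180498/5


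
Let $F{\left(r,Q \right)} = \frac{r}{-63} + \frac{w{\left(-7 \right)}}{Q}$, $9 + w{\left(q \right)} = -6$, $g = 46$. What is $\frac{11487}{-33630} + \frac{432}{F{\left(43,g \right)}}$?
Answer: $- \frac{14045394727}{32766830} \approx -428.65$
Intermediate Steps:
$w{\left(q \right)} = -15$ ($w{\left(q \right)} = -9 - 6 = -15$)
$F{\left(r,Q \right)} = - \frac{15}{Q} - \frac{r}{63}$ ($F{\left(r,Q \right)} = \frac{r}{-63} - \frac{15}{Q} = r \left(- \frac{1}{63}\right) - \frac{15}{Q} = - \frac{r}{63} - \frac{15}{Q} = - \frac{15}{Q} - \frac{r}{63}$)
$\frac{11487}{-33630} + \frac{432}{F{\left(43,g \right)}} = \frac{11487}{-33630} + \frac{432}{- \frac{15}{46} - \frac{43}{63}} = 11487 \left(- \frac{1}{33630}\right) + \frac{432}{\left(-15\right) \frac{1}{46} - \frac{43}{63}} = - \frac{3829}{11210} + \frac{432}{- \frac{15}{46} - \frac{43}{63}} = - \frac{3829}{11210} + \frac{432}{- \frac{2923}{2898}} = - \frac{3829}{11210} + 432 \left(- \frac{2898}{2923}\right) = - \frac{3829}{11210} - \frac{1251936}{2923} = - \frac{14045394727}{32766830}$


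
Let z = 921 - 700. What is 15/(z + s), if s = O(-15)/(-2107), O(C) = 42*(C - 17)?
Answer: 4515/66713 ≈ 0.067678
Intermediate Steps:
z = 221
O(C) = -714 + 42*C (O(C) = 42*(-17 + C) = -714 + 42*C)
s = 192/301 (s = (-714 + 42*(-15))/(-2107) = (-714 - 630)*(-1/2107) = -1344*(-1/2107) = 192/301 ≈ 0.63787)
15/(z + s) = 15/(221 + 192/301) = 15/(66713/301) = (301/66713)*15 = 4515/66713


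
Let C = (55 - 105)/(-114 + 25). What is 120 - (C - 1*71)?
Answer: 16949/89 ≈ 190.44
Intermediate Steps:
C = 50/89 (C = -50/(-89) = -50*(-1/89) = 50/89 ≈ 0.56180)
120 - (C - 1*71) = 120 - (50/89 - 1*71) = 120 - (50/89 - 71) = 120 - 1*(-6269/89) = 120 + 6269/89 = 16949/89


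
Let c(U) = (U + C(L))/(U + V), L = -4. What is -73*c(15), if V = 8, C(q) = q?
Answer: -803/23 ≈ -34.913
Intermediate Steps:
c(U) = (-4 + U)/(8 + U) (c(U) = (U - 4)/(U + 8) = (-4 + U)/(8 + U))
-73*c(15) = -73*(-4 + 15)/(8 + 15) = -73*11/23 = -803/23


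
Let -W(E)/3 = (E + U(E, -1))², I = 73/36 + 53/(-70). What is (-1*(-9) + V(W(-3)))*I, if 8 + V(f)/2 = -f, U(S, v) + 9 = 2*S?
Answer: 3101137/1260 ≈ 2461.2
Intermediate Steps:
I = 1601/1260 (I = 73*(1/36) + 53*(-1/70) = 73/36 - 53/70 = 1601/1260 ≈ 1.2706)
U(S, v) = -9 + 2*S
W(E) = -3*(-9 + 3*E)² (W(E) = -3*(E + (-9 + 2*E))² = -3*(-9 + 3*E)²)
V(f) = -16 - 2*f (V(f) = -16 + 2*(-f) = -16 - 2*f)
(-1*(-9) + V(W(-3)))*I = (-1*(-9) + (-16 - (-54)*(-3 - 3)²))*(1601/1260) = (9 + (-16 - (-54)*(-6)²))*(1601/1260) = (9 + (-16 - (-54)*36))*(1601/1260) = (9 + (-16 - 2*(-972)))*(1601/1260) = (9 + (-16 + 1944))*(1601/1260) = (9 + 1928)*(1601/1260) = 1937*(1601/1260) = 3101137/1260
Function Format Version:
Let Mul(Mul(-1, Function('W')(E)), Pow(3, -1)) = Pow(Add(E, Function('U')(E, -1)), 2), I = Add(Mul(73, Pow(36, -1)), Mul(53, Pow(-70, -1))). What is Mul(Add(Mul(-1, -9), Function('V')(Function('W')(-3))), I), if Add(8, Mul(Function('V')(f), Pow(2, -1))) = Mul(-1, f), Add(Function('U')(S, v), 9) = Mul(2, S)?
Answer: Rational(3101137, 1260) ≈ 2461.2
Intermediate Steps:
I = Rational(1601, 1260) (I = Add(Mul(73, Rational(1, 36)), Mul(53, Rational(-1, 70))) = Add(Rational(73, 36), Rational(-53, 70)) = Rational(1601, 1260) ≈ 1.2706)
Function('U')(S, v) = Add(-9, Mul(2, S))
Function('W')(E) = Mul(-3, Pow(Add(-9, Mul(3, E)), 2)) (Function('W')(E) = Mul(-3, Pow(Add(E, Add(-9, Mul(2, E))), 2)) = Mul(-3, Pow(Add(-9, Mul(3, E)), 2)))
Function('V')(f) = Add(-16, Mul(-2, f)) (Function('V')(f) = Add(-16, Mul(2, Mul(-1, f))) = Add(-16, Mul(-2, f)))
Mul(Add(Mul(-1, -9), Function('V')(Function('W')(-3))), I) = Mul(Add(Mul(-1, -9), Add(-16, Mul(-2, Mul(-27, Pow(Add(-3, -3), 2))))), Rational(1601, 1260)) = Mul(Add(9, Add(-16, Mul(-2, Mul(-27, Pow(-6, 2))))), Rational(1601, 1260)) = Mul(Add(9, Add(-16, Mul(-2, Mul(-27, 36)))), Rational(1601, 1260)) = Mul(Add(9, Add(-16, Mul(-2, -972))), Rational(1601, 1260)) = Mul(Add(9, Add(-16, 1944)), Rational(1601, 1260)) = Mul(Add(9, 1928), Rational(1601, 1260)) = Mul(1937, Rational(1601, 1260)) = Rational(3101137, 1260)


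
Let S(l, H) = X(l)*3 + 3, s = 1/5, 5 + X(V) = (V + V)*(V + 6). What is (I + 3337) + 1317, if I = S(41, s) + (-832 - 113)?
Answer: 15259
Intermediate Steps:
X(V) = -5 + 2*V*(6 + V) (X(V) = -5 + (V + V)*(V + 6) = -5 + (2*V)*(6 + V) = -5 + 2*V*(6 + V))
s = 1/5 ≈ 0.20000
S(l, H) = -12 + 6*l**2 + 36*l (S(l, H) = (-5 + 2*l**2 + 12*l)*3 + 3 = (-15 + 6*l**2 + 36*l) + 3 = -12 + 6*l**2 + 36*l)
I = 10605 (I = (-12 + 6*41**2 + 36*41) + (-832 - 113) = (-12 + 6*1681 + 1476) - 945 = (-12 + 10086 + 1476) - 945 = 11550 - 945 = 10605)
(I + 3337) + 1317 = (10605 + 3337) + 1317 = 13942 + 1317 = 15259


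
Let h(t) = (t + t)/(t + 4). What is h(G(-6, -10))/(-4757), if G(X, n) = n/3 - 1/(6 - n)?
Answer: 326/137953 ≈ 0.0023631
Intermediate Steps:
G(X, n) = -1/(6 - n) + n/3 (G(X, n) = n*(⅓) - 1/(6 - n) = n/3 - 1/(6 - n) = -1/(6 - n) + n/3)
h(t) = 2*t/(4 + t) (h(t) = (2*t)/(4 + t) = 2*t/(4 + t))
h(G(-6, -10))/(-4757) = (2*((3 + (-10)² - 6*(-10))/(3*(-6 - 10)))/(4 + (3 + (-10)² - 6*(-10))/(3*(-6 - 10))))/(-4757) = (2*((⅓)*(3 + 100 + 60)/(-16))/(4 + (⅓)*(3 + 100 + 60)/(-16)))*(-1/4757) = (2*((⅓)*(-1/16)*163)/(4 + (⅓)*(-1/16)*163))*(-1/4757) = (2*(-163/48)/(4 - 163/48))*(-1/4757) = (2*(-163/48)/(29/48))*(-1/4757) = (2*(-163/48)*(48/29))*(-1/4757) = -326/29*(-1/4757) = 326/137953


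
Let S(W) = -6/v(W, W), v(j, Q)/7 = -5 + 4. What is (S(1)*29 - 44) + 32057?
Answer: 224265/7 ≈ 32038.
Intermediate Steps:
v(j, Q) = -7 (v(j, Q) = 7*(-5 + 4) = 7*(-1) = -7)
S(W) = 6/7 (S(W) = -6/(-7) = -6*(-⅐) = 6/7)
(S(1)*29 - 44) + 32057 = ((6/7)*29 - 44) + 32057 = (174/7 - 44) + 32057 = -134/7 + 32057 = 224265/7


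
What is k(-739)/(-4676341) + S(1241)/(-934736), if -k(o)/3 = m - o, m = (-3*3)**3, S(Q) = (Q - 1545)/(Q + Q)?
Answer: 4438878139/678073756586402 ≈ 6.5463e-6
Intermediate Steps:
S(Q) = (-1545 + Q)/(2*Q) (S(Q) = (-1545 + Q)/((2*Q)) = (-1545 + Q)*(1/(2*Q)) = (-1545 + Q)/(2*Q))
m = -729 (m = (-9)**3 = -729)
k(o) = 2187 + 3*o (k(o) = -3*(-729 - o) = 2187 + 3*o)
k(-739)/(-4676341) + S(1241)/(-934736) = (2187 + 3*(-739))/(-4676341) + ((1/2)*(-1545 + 1241)/1241)/(-934736) = (2187 - 2217)*(-1/4676341) + ((1/2)*(1/1241)*(-304))*(-1/934736) = -30*(-1/4676341) - 152/1241*(-1/934736) = 30/4676341 + 19/145000922 = 4438878139/678073756586402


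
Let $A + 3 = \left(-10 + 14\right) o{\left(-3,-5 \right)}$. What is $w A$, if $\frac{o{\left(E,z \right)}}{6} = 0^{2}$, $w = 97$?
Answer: $-291$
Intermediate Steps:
$o{\left(E,z \right)} = 0$ ($o{\left(E,z \right)} = 6 \cdot 0^{2} = 6 \cdot 0 = 0$)
$A = -3$ ($A = -3 + \left(-10 + 14\right) 0 = -3 + 4 \cdot 0 = -3 + 0 = -3$)
$w A = 97 \left(-3\right) = -291$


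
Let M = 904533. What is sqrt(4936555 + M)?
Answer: 8*sqrt(91267) ≈ 2416.8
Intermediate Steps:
sqrt(4936555 + M) = sqrt(4936555 + 904533) = sqrt(5841088) = 8*sqrt(91267)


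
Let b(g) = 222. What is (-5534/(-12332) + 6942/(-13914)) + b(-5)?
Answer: 3173650399/14298954 ≈ 221.95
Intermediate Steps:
(-5534/(-12332) + 6942/(-13914)) + b(-5) = (-5534/(-12332) + 6942/(-13914)) + 222 = (-5534*(-1/12332) + 6942*(-1/13914)) + 222 = (2767/6166 - 1157/2319) + 222 = -717389/14298954 + 222 = 3173650399/14298954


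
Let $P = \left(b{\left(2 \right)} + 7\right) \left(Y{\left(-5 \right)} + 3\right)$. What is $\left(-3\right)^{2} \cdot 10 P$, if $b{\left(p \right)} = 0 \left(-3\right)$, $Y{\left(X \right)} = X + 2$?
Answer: $0$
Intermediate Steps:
$Y{\left(X \right)} = 2 + X$
$b{\left(p \right)} = 0$
$P = 0$ ($P = \left(0 + 7\right) \left(\left(2 - 5\right) + 3\right) = 7 \left(-3 + 3\right) = 7 \cdot 0 = 0$)
$\left(-3\right)^{2} \cdot 10 P = \left(-3\right)^{2} \cdot 10 \cdot 0 = 9 \cdot 10 \cdot 0 = 90 \cdot 0 = 0$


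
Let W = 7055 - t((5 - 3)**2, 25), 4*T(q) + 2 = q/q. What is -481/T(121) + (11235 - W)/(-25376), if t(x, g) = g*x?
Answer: 6102393/3172 ≈ 1923.8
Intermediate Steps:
T(q) = -1/4 (T(q) = -1/2 + (q/q)/4 = -1/2 + (1/4)*1 = -1/2 + 1/4 = -1/4)
W = 6955 (W = 7055 - 25*(5 - 3)**2 = 7055 - 25*2**2 = 7055 - 25*4 = 7055 - 1*100 = 7055 - 100 = 6955)
-481/T(121) + (11235 - W)/(-25376) = -481/(-1/4) + (11235 - 1*6955)/(-25376) = -481*(-4) + (11235 - 6955)*(-1/25376) = 1924 + 4280*(-1/25376) = 1924 - 535/3172 = 6102393/3172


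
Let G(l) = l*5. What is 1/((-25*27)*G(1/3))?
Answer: -1/1125 ≈ -0.00088889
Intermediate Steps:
G(l) = 5*l
1/((-25*27)*G(1/3)) = 1/((-25*27)*(5*(1/3))) = 1/(-3375*1*(⅓)) = 1/(-3375/3) = 1/(-675*5/3) = 1/(-1125) = -1/1125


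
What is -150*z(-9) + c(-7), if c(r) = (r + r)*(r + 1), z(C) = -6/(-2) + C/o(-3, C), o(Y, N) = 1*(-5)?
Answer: -636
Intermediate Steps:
o(Y, N) = -5
z(C) = 3 - C/5 (z(C) = -6/(-2) + C/(-5) = -6*(-1/2) + C*(-1/5) = 3 - C/5)
c(r) = 2*r*(1 + r) (c(r) = (2*r)*(1 + r) = 2*r*(1 + r))
-150*z(-9) + c(-7) = -150*(3 - 1/5*(-9)) + 2*(-7)*(1 - 7) = -150*(3 + 9/5) + 2*(-7)*(-6) = -150*24/5 + 84 = -720 + 84 = -636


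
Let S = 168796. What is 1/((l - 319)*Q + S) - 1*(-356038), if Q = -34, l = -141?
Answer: 65666224569/184436 ≈ 3.5604e+5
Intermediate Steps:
1/((l - 319)*Q + S) - 1*(-356038) = 1/((-141 - 319)*(-34) + 168796) - 1*(-356038) = 1/(-460*(-34) + 168796) + 356038 = 1/(15640 + 168796) + 356038 = 1/184436 + 356038 = 65666224569/184436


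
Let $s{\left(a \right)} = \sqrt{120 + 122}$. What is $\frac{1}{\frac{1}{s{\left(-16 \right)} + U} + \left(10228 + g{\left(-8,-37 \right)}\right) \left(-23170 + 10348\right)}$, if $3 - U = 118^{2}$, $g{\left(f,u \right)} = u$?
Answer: $- \frac{25322868442932919}{3308913947217157521853681} + \frac{11 \sqrt{2}}{3308913947217157521853681} \approx -7.6529 \cdot 10^{-9}$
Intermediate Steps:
$s{\left(a \right)} = 11 \sqrt{2}$ ($s{\left(a \right)} = \sqrt{242} = 11 \sqrt{2}$)
$U = -13921$ ($U = 3 - 118^{2} = 3 - 13924 = -13921$)
$\frac{1}{\frac{1}{s{\left(-16 \right)} + U} + \left(10228 + g{\left(-8,-37 \right)}\right) \left(-23170 + 10348\right)} = \frac{1}{\frac{1}{11 \sqrt{2} - 13921} + \left(10228 - 37\right) \left(-23170 + 10348\right)} = \frac{1}{\frac{1}{-13921 + 11 \sqrt{2}} + 10191 \left(-12822\right)} = \frac{1}{\frac{1}{-13921 + 11 \sqrt{2}} - 130669002} = \frac{1}{-130669002 + \frac{1}{-13921 + 11 \sqrt{2}}}$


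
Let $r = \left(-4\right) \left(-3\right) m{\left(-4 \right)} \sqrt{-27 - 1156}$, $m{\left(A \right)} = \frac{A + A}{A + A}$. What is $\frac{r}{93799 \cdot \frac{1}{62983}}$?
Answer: $\frac{9825348 i \sqrt{7}}{93799} \approx 277.14 i$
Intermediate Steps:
$m{\left(A \right)} = 1$ ($m{\left(A \right)} = \frac{2 A}{2 A} = 2 A \frac{1}{2 A} = 1$)
$r = 156 i \sqrt{7}$ ($r = \left(-4\right) \left(-3\right) 1 \sqrt{-27 - 1156} = 12 \cdot 1 \sqrt{-1183} = 12 \cdot 13 i \sqrt{7} = 156 i \sqrt{7} \approx 412.74 i$)
$\frac{r}{93799 \cdot \frac{1}{62983}} = \frac{156 i \sqrt{7}}{93799 \cdot \frac{1}{62983}} = \frac{156 i \sqrt{7}}{\frac{93799}{62983}} = 156 i \sqrt{7} \cdot \frac{62983}{93799} = \frac{9825348 i \sqrt{7}}{93799}$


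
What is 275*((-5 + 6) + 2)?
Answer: 825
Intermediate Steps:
275*((-5 + 6) + 2) = 275*(1 + 2) = 275*3 = 825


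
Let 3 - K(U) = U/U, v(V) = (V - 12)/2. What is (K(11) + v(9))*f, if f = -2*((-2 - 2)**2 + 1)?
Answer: -17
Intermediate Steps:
v(V) = -6 + V/2 (v(V) = (-12 + V)*(1/2) = -6 + V/2)
K(U) = 2 (K(U) = 3 - U/U = 3 - 1*1 = 3 - 1 = 2)
f = -34 (f = -2*((-4)**2 + 1) = -2*(16 + 1) = -2*17 = -34)
(K(11) + v(9))*f = (2 + (-6 + (1/2)*9))*(-34) = (2 + (-6 + 9/2))*(-34) = (2 - 3/2)*(-34) = (1/2)*(-34) = -17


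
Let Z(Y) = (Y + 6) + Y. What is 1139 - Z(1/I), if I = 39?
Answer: 44185/39 ≈ 1132.9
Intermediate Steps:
Z(Y) = 6 + 2*Y (Z(Y) = (6 + Y) + Y = 6 + 2*Y)
1139 - Z(1/I) = 1139 - (6 + 2/39) = 1139 - 1*236/39 = 1139 - 236/39 = 44185/39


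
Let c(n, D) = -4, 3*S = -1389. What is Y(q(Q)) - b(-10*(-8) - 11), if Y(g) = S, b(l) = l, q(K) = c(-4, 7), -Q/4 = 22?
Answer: -532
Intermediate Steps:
Q = -88 (Q = -4*22 = -88)
S = -463 (S = (⅓)*(-1389) = -463)
q(K) = -4
Y(g) = -463
Y(q(Q)) - b(-10*(-8) - 11) = -463 - (-10*(-8) - 11) = -463 - (80 - 11) = -463 - 1*69 = -463 - 69 = -532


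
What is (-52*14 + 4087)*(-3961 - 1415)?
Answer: -18057984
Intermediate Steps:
(-52*14 + 4087)*(-3961 - 1415) = (-728 + 4087)*(-5376) = 3359*(-5376) = -18057984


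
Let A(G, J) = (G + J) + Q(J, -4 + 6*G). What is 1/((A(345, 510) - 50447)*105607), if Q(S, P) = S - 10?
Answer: -1/5184458844 ≈ -1.9288e-10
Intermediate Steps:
Q(S, P) = -10 + S
A(G, J) = -10 + G + 2*J (A(G, J) = (G + J) + (-10 + J) = -10 + G + 2*J)
1/((A(345, 510) - 50447)*105607) = 1/(((-10 + 345 + 2*510) - 50447)*105607) = (1/105607)/((-10 + 345 + 1020) - 50447) = (1/105607)/(1355 - 50447) = (1/105607)/(-49092) = -1/49092*1/105607 = -1/5184458844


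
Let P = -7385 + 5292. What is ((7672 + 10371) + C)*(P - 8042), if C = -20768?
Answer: 27617875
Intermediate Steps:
P = -2093
((7672 + 10371) + C)*(P - 8042) = ((7672 + 10371) - 20768)*(-2093 - 8042) = (18043 - 20768)*(-10135) = -2725*(-10135) = 27617875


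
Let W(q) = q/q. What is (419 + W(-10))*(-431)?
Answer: -181020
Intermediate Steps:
W(q) = 1
(419 + W(-10))*(-431) = (419 + 1)*(-431) = 420*(-431) = -181020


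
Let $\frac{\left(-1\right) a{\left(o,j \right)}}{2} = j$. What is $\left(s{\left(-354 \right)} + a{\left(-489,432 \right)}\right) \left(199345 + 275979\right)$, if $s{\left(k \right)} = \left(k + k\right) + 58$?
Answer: $-719640536$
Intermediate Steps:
$a{\left(o,j \right)} = - 2 j$
$s{\left(k \right)} = 58 + 2 k$ ($s{\left(k \right)} = 2 k + 58 = 58 + 2 k$)
$\left(s{\left(-354 \right)} + a{\left(-489,432 \right)}\right) \left(199345 + 275979\right) = \left(\left(58 + 2 \left(-354\right)\right) - 864\right) \left(199345 + 275979\right) = \left(\left(58 - 708\right) - 864\right) 475324 = \left(-650 - 864\right) 475324 = \left(-1514\right) 475324 = -719640536$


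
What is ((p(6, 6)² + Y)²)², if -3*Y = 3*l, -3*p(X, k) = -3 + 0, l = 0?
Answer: 1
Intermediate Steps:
p(X, k) = 1 (p(X, k) = -(-3 + 0)/3 = -⅓*(-3) = 1)
Y = 0 (Y = -0 = -⅓*0 = 0)
((p(6, 6)² + Y)²)² = ((1² + 0)²)² = ((1 + 0)²)² = (1²)² = 1² = 1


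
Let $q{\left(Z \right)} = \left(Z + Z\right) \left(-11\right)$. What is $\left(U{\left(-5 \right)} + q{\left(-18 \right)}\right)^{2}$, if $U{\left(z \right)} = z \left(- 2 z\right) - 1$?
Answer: $119025$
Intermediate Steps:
$q{\left(Z \right)} = - 22 Z$ ($q{\left(Z \right)} = 2 Z \left(-11\right) = - 22 Z$)
$U{\left(z \right)} = -1 - 2 z^{2}$ ($U{\left(z \right)} = - 2 z^{2} - 1 = -1 - 2 z^{2}$)
$\left(U{\left(-5 \right)} + q{\left(-18 \right)}\right)^{2} = \left(\left(-1 - 2 \left(-5\right)^{2}\right) - -396\right)^{2} = \left(\left(-1 - 50\right) + 396\right)^{2} = \left(-51 + 396\right)^{2} = 345^{2} = 119025$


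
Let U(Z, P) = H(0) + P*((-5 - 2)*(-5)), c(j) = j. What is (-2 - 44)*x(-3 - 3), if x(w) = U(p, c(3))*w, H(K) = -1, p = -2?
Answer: 28704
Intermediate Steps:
U(Z, P) = -1 + 35*P (U(Z, P) = -1 + P*((-5 - 2)*(-5)) = -1 + P*(-7*(-5)) = -1 + P*35 = -1 + 35*P)
x(w) = 104*w (x(w) = (-1 + 35*3)*w = (-1 + 105)*w = 104*w)
(-2 - 44)*x(-3 - 3) = (-2 - 44)*(104*(-3 - 3)) = -4784*(-6) = -46*(-624) = 28704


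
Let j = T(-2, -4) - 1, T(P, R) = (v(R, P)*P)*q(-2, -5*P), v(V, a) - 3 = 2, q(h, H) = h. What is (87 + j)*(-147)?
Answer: -15582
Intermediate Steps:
v(V, a) = 5 (v(V, a) = 3 + 2 = 5)
T(P, R) = -10*P (T(P, R) = (5*P)*(-2) = -10*P)
j = 19 (j = -10*(-2) - 1 = 20 - 1 = 19)
(87 + j)*(-147) = (87 + 19)*(-147) = 106*(-147) = -15582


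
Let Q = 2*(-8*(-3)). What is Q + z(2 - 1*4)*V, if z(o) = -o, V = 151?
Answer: 350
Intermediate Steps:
Q = 48 (Q = 2*24 = 48)
Q + z(2 - 1*4)*V = 48 - (2 - 1*4)*151 = 48 - (2 - 4)*151 = 48 - 1*(-2)*151 = 48 + 2*151 = 48 + 302 = 350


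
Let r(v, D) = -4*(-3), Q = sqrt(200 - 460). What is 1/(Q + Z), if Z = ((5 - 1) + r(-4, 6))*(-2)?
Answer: -8/321 - I*sqrt(65)/642 ≈ -0.024922 - 0.012558*I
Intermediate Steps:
Q = 2*I*sqrt(65) (Q = sqrt(-260) = 2*I*sqrt(65) ≈ 16.125*I)
r(v, D) = 12
Z = -32 (Z = ((5 - 1) + 12)*(-2) = (4 + 12)*(-2) = 16*(-2) = -32)
1/(Q + Z) = 1/(2*I*sqrt(65) - 32) = 1/(-32 + 2*I*sqrt(65))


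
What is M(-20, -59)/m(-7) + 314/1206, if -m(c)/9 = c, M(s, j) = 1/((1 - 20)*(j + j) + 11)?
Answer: 2476114/9509913 ≈ 0.26037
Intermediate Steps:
M(s, j) = 1/(11 - 38*j) (M(s, j) = 1/(-38*j + 11) = 1/(11 - 38*j))
m(c) = -9*c
M(-20, -59)/m(-7) + 314/1206 = (-1/(-11 + 38*(-59)))/((-9*(-7))) + 314/1206 = -1/(-11 - 2242)/63 + 314*(1/1206) = -1/(-2253)*(1/63) + 157/603 = -1*(-1/2253)*(1/63) + 157/603 = (1/2253)*(1/63) + 157/603 = 1/141939 + 157/603 = 2476114/9509913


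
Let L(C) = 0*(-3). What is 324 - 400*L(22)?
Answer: 324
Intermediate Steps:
L(C) = 0
324 - 400*L(22) = 324 - 400*0 = 324 + 0 = 324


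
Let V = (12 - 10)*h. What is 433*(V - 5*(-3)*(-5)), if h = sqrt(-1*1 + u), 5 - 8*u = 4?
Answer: -32475 + 433*I*sqrt(14)/2 ≈ -32475.0 + 810.07*I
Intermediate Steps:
u = 1/8 (u = 5/8 - 1/8*4 = 5/8 - 1/2 = 1/8 ≈ 0.12500)
h = I*sqrt(14)/4 (h = sqrt(-1*1 + 1/8) = sqrt(-1 + 1/8) = sqrt(-7/8) = I*sqrt(14)/4 ≈ 0.93541*I)
V = I*sqrt(14)/2 (V = (12 - 10)*(I*sqrt(14)/4) = 2*(I*sqrt(14)/4) = I*sqrt(14)/2 ≈ 1.8708*I)
433*(V - 5*(-3)*(-5)) = 433*(I*sqrt(14)/2 - 5*(-3)*(-5)) = 433*(I*sqrt(14)/2 + 15*(-5)) = 433*(I*sqrt(14)/2 - 75) = 433*(-75 + I*sqrt(14)/2) = -32475 + 433*I*sqrt(14)/2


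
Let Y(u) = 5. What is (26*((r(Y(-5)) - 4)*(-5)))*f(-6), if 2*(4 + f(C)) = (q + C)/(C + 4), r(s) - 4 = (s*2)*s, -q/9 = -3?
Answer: 60125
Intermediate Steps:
q = 27 (q = -9*(-3) = 27)
r(s) = 4 + 2*s**2 (r(s) = 4 + (s*2)*s = 4 + (2*s)*s = 4 + 2*s**2)
f(C) = -4 + (27 + C)/(2*(4 + C)) (f(C) = -4 + ((27 + C)/(C + 4))/2 = -4 + ((27 + C)/(4 + C))/2 = -4 + (27 + C)/(2*(4 + C)))
(26*((r(Y(-5)) - 4)*(-5)))*f(-6) = (26*(((4 + 2*5**2) - 4)*(-5)))*((-5 - 7*(-6))/(2*(4 - 6))) = (26*(((4 + 2*25) - 4)*(-5)))*((1/2)*(-5 + 42)/(-2)) = (26*(((4 + 50) - 4)*(-5)))*((1/2)*(-1/2)*37) = (26*((54 - 4)*(-5)))*(-37/4) = (26*(50*(-5)))*(-37/4) = (26*(-250))*(-37/4) = -6500*(-37/4) = 60125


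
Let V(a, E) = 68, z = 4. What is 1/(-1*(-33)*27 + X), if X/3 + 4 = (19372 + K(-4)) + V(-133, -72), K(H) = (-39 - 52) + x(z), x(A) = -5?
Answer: 1/58911 ≈ 1.6975e-5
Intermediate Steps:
K(H) = -96 (K(H) = (-39 - 52) - 5 = -91 - 5 = -96)
X = 58020 (X = -12 + 3*((19372 - 96) + 68) = -12 + 3*(19276 + 68) = -12 + 3*19344 = -12 + 58032 = 58020)
1/(-1*(-33)*27 + X) = 1/(-1*(-33)*27 + 58020) = 1/(33*27 + 58020) = 1/(891 + 58020) = 1/58911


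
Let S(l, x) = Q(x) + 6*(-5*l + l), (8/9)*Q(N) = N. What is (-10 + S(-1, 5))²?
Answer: 24649/64 ≈ 385.14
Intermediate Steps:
Q(N) = 9*N/8
S(l, x) = -24*l + 9*x/8 (S(l, x) = 9*x/8 + 6*(-5*l + l) = 9*x/8 + 6*(-4*l) = 9*x/8 - 24*l = -24*l + 9*x/8)
(-10 + S(-1, 5))² = (-10 + (-24*(-1) + (9/8)*5))² = (-10 + (24 + 45/8))² = (-10 + 237/8)² = (157/8)² = 24649/64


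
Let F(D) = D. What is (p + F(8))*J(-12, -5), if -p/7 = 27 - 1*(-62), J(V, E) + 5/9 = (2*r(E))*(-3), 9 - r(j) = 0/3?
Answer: 100655/3 ≈ 33552.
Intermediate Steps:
r(j) = 9 (r(j) = 9 - 0/3 = 9 - 1*0 = 9 + 0 = 9)
J(V, E) = -491/9 (J(V, E) = -5/9 + (2*9)*(-3) = -5/9 + 18*(-3) = -5/9 - 54 = -491/9)
p = -623 (p = -7*(27 - 1*(-62)) = -7*(27 + 62) = -7*89 = -623)
(p + F(8))*J(-12, -5) = (-623 + 8)*(-491/9) = -615*(-491/9) = 100655/3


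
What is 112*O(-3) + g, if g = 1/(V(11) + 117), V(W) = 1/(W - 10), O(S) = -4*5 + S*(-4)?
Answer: -105727/118 ≈ -895.99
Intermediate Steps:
O(S) = -20 - 4*S
V(W) = 1/(-10 + W)
g = 1/118 (g = 1/(1/(-10 + 11) + 117) = 1/(1/1 + 117) = 1/(1 + 117) = 1/118 ≈ 0.0084746)
112*O(-3) + g = 112*(-20 - 4*(-3)) + 1/118 = 112*(-20 + 12) + 1/118 = 112*(-8) + 1/118 = -896 + 1/118 = -105727/118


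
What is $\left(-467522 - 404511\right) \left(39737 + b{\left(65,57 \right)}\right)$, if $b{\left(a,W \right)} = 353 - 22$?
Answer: $-34940618244$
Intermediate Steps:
$b{\left(a,W \right)} = 331$
$\left(-467522 - 404511\right) \left(39737 + b{\left(65,57 \right)}\right) = \left(-467522 - 404511\right) \left(39737 + 331\right) = \left(-872033\right) 40068 = -34940618244$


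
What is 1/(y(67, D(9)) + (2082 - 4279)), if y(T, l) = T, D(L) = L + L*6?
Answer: -1/2130 ≈ -0.00046948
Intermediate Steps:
D(L) = 7*L (D(L) = L + 6*L = 7*L)
1/(y(67, D(9)) + (2082 - 4279)) = 1/(67 + (2082 - 4279)) = 1/(67 - 2197) = 1/(-2130) = -1/2130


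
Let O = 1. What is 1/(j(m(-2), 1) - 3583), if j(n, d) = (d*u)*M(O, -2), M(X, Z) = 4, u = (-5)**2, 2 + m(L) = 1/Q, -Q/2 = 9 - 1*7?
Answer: -1/3483 ≈ -0.00028711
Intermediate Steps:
Q = -4 (Q = -2*(9 - 1*7) = -2*(9 - 7) = -2*2 = -4)
m(L) = -9/4 (m(L) = -2 + 1/(-4) = -2 - 1/4 = -9/4)
u = 25
j(n, d) = 100*d (j(n, d) = (d*25)*4 = (25*d)*4 = 100*d)
1/(j(m(-2), 1) - 3583) = 1/(100*1 - 3583) = 1/(100 - 3583) = 1/(-3483) = -1/3483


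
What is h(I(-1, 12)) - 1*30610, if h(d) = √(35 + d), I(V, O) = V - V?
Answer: -30610 + √35 ≈ -30604.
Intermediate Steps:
I(V, O) = 0
h(I(-1, 12)) - 1*30610 = √(35 + 0) - 1*30610 = √35 - 30610 = -30610 + √35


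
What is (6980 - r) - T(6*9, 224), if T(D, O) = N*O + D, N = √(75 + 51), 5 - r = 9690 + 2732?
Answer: 19343 - 672*√14 ≈ 16829.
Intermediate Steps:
r = -12417 (r = 5 - (9690 + 2732) = 5 - 1*12422 = 5 - 12422 = -12417)
N = 3*√14 (N = √126 = 3*√14 ≈ 11.225)
T(D, O) = D + 3*O*√14 (T(D, O) = (3*√14)*O + D = 3*O*√14 + D = D + 3*O*√14)
(6980 - r) - T(6*9, 224) = (6980 - 1*(-12417)) - (6*9 + 3*224*√14) = (6980 + 12417) - (54 + 672*√14) = 19397 + (-54 - 672*√14) = 19343 - 672*√14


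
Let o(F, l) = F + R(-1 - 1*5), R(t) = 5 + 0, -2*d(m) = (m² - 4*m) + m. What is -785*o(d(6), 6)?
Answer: 3140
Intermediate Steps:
d(m) = -m²/2 + 3*m/2 (d(m) = -((m² - 4*m) + m)/2 = -(m² - 3*m)/2 = -m²/2 + 3*m/2)
R(t) = 5
o(F, l) = 5 + F (o(F, l) = F + 5 = 5 + F)
-785*o(d(6), 6) = -785*(5 + (½)*6*(3 - 1*6)) = -785*(5 + (½)*6*(3 - 6)) = -785*(5 + (½)*6*(-3)) = -785*(5 - 9) = -785*(-4) = 3140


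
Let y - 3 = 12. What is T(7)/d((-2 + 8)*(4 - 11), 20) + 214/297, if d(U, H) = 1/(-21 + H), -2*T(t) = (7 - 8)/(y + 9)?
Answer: 3325/4752 ≈ 0.69971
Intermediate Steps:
y = 15 (y = 3 + 12 = 15)
T(t) = 1/48 (T(t) = -(7 - 8)/(2*(15 + 9)) = -(-1)/(2*24) = -1/2*(-1/24) = 1/48)
T(7)/d((-2 + 8)*(4 - 11), 20) + 214/297 = 1/(48*(1/(-21 + 20))) + 214/297 = 1/(48*(1/(-1))) + 214*(1/297) = (1/48)/(-1) + 214/297 = (1/48)*(-1) + 214/297 = -1/48 + 214/297 = 3325/4752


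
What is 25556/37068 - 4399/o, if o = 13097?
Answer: 42911200/121369899 ≈ 0.35356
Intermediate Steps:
25556/37068 - 4399/o = 25556/37068 - 4399/13097 = 25556*(1/37068) - 4399*1/13097 = 6389/9267 - 4399/13097 = 42911200/121369899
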